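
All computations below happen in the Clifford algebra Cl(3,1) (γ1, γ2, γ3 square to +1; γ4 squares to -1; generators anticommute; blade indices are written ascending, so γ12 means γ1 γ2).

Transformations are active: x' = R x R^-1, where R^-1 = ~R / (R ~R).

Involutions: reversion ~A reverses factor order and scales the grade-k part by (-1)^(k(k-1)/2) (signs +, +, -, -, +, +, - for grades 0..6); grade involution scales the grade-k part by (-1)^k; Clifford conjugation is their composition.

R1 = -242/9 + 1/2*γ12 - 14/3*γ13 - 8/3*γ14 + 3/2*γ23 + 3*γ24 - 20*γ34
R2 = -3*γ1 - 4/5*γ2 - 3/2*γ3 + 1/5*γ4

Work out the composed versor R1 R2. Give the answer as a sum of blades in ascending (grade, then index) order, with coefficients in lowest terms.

Distribute over the terms of R2 (each basis-blade product reordered to ascending indices, repeated generators contracted through their squares):
R1 (-3*γ1) = 242/3*γ1 + 3/2*γ2 - 14*γ3 - 8*γ4 - 9/2*γ123 - 9*γ124 + 60*γ134
R1 (-4/5*γ2) = -2/5*γ1 + 968/45*γ2 + 6/5*γ3 + 12/5*γ4 - 56/15*γ123 - 32/15*γ124 + 16*γ234
R1 (-3/2*γ3) = 7*γ1 - 9/4*γ2 + 121/3*γ3 - 30*γ4 - 3/4*γ123 - 4*γ134 + 9/2*γ234
R1 (1/5*γ4) = 8/15*γ1 - 3/5*γ2 + 4*γ3 - 242/45*γ4 + 1/10*γ124 - 14/15*γ134 + 3/10*γ234
Summing the partial products and collecting blades:
Answer: 439/5*γ1 + 3629/180*γ2 + 473/15*γ3 - 1844/45*γ4 - 539/60*γ123 - 331/30*γ124 + 826/15*γ134 + 104/5*γ234


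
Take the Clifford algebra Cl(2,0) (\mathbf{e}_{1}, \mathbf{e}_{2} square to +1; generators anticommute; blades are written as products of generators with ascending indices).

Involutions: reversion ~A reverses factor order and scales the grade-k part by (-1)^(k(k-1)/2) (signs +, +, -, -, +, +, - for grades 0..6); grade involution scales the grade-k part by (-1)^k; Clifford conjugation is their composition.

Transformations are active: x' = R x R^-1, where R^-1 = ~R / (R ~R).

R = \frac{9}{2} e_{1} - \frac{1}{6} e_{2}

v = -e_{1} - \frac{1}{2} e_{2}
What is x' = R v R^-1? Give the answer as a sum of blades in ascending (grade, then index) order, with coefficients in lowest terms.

~R = \frac{9}{2} e_{1} - \frac{1}{6} e_{2}, and R ~R = \frac{365}{18}, so R^-1 = ~R / (\frac{365}{18}).
R v = -\frac{53}{12} - \frac{29}{12} e_{1} e_{2}
Answer: -\frac{701}{730} e_{1} + \frac{209}{365} e_{2}


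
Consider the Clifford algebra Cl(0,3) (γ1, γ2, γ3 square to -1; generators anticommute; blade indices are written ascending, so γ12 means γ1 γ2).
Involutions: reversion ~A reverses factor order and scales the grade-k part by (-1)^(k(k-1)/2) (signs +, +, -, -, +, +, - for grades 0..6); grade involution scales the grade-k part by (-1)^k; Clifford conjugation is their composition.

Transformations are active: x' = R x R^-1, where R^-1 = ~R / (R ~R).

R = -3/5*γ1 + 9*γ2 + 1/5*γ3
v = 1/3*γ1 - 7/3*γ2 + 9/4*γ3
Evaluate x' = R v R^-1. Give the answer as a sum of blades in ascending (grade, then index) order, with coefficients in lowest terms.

~R = -3/5*γ1 + 9*γ2 + 1/5*γ3, and R ~R = -407/5, so R^-1 = ~R / (-407/5).
R v = 83/4 - 8/5*γ12 - 17/12*γ13 + 1243/60*γ23
Answer: -67/2442*γ1 - 5507/2442*γ2 - 3829/1628*γ3


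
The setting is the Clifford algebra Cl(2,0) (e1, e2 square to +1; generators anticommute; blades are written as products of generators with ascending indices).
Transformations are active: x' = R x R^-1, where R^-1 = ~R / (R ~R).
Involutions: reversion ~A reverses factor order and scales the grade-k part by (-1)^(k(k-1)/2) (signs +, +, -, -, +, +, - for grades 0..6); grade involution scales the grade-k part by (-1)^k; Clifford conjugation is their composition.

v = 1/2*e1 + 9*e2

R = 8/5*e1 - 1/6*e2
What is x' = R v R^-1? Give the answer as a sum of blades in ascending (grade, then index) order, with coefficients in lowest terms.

~R = 8/5*e1 - 1/6*e2, and R ~R = 2329/900, so R^-1 = ~R / (2329/900).
R v = -7/10 + 869/60*e1 e2
Answer: -6361/4658*e1 - 20751/2329*e2


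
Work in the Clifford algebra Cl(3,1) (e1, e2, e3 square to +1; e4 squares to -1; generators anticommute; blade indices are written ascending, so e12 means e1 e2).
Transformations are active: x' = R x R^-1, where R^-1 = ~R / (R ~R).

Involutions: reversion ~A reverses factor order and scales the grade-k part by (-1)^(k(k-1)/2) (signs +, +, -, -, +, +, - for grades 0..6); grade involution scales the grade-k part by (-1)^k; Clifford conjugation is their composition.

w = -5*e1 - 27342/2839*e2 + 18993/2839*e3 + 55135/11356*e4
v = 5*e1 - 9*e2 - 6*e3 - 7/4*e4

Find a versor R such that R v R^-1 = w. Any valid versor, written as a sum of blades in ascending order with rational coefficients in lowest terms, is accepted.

Reasoning: v^2 = w^2 = 2223/16 since conjugation preserves the quadratic form; R = v + w = -52893/2839*e2 + 1959/2839*e3 + 17631/5678*e4 is then valid when invertible, keeping its own part and reversing (v - w)/2.
Answer: -52893/2839*e2 + 1959/2839*e3 + 17631/5678*e4


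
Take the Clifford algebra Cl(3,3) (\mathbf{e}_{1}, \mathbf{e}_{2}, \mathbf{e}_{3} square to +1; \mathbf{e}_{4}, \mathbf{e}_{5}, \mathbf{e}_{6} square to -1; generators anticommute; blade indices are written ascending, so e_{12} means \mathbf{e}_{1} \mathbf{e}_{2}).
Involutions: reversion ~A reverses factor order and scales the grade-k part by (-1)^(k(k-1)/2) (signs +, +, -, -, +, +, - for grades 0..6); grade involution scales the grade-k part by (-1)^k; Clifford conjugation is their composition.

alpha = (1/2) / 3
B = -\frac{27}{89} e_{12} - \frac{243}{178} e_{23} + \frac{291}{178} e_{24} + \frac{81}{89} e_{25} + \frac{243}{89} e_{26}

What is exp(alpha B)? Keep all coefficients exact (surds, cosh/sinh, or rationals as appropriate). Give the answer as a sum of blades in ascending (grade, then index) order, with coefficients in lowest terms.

B^2 term by term: the squares give (-\frac{27}{89})^2*(e_{12})^2 + (-\frac{243}{178})^2*(e_{23})^2 + (\frac{291}{178})^2*(e_{24})^2 + (\frac{81}{89})^2*(e_{25})^2 + (\frac{243}{89})^2*(e_{26})^2 = \frac{729}{7921}*(-1) + \frac{59049}{31684}*(-1) + \frac{84681}{31684}*(+1) + \frac{6561}{7921}*(+1) + \frac{59049}{7921}*(+1) = 9 (each basis 2-blade squares to minus the product of its generators' squares); cross terms between blades sharing an index anticommute and cancel. So B^2 = 9.
B^2 = 9 — hyperbolic case — the even/odd split gives cosh and sinh: l = 3, alpha*l = \frac{1}{2}, so exp(alpha B) = cosh(\frac{1}{2}) + (sinh(\frac{1}{2})/3)*B = \cosh{\left(\frac{1}{2} \right)} + (\frac{\sinh{\left(\frac{1}{2} \right)}}{3})*B.
Answer: \cosh{\left(\frac{1}{2} \right)} - \frac{9 \sinh{\left(\frac{1}{2} \right)}}{89} e_{12} - \frac{81 \sinh{\left(\frac{1}{2} \right)}}{178} e_{23} + \frac{97 \sinh{\left(\frac{1}{2} \right)}}{178} e_{24} + \frac{27 \sinh{\left(\frac{1}{2} \right)}}{89} e_{25} + \frac{81 \sinh{\left(\frac{1}{2} \right)}}{89} e_{26}


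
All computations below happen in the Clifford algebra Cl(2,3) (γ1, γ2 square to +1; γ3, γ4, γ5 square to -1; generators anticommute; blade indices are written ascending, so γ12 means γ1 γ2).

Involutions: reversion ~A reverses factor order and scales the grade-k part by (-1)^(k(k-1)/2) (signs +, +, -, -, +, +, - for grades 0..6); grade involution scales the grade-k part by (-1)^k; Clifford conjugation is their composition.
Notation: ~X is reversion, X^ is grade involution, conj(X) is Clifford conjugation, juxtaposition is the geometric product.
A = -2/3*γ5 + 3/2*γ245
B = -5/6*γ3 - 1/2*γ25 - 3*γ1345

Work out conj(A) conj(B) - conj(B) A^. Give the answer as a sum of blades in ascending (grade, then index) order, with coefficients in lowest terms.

first term: 1/3*γ2 - 3/4*γ4 - 5/9*γ35 - 9/2*γ123 - 2*γ134 + 5/4*γ2345
second term: -1/3*γ2 + 3/4*γ4 + 5/9*γ35 + 9/2*γ123 + 2*γ134 + 5/4*γ2345
Answer: 2/3*γ2 - 3/2*γ4 - 10/9*γ35 - 9*γ123 - 4*γ134


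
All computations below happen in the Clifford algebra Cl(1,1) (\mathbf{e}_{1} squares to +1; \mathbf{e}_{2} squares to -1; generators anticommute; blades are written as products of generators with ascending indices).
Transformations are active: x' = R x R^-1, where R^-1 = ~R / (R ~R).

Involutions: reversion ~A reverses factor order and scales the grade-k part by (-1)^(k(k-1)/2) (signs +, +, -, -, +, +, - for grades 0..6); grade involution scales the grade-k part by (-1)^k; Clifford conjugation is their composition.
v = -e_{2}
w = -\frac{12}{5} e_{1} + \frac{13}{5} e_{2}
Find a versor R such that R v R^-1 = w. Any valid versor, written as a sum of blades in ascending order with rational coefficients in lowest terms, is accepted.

Equal squares first: v^2 = w^2 = -1. Then v + w = -\frac{12}{5} e_{1} + \frac{8}{5} e_{2} is a versor taking v to w, provided it is invertible.
Answer: -\frac{12}{5} e_{1} + \frac{8}{5} e_{2}


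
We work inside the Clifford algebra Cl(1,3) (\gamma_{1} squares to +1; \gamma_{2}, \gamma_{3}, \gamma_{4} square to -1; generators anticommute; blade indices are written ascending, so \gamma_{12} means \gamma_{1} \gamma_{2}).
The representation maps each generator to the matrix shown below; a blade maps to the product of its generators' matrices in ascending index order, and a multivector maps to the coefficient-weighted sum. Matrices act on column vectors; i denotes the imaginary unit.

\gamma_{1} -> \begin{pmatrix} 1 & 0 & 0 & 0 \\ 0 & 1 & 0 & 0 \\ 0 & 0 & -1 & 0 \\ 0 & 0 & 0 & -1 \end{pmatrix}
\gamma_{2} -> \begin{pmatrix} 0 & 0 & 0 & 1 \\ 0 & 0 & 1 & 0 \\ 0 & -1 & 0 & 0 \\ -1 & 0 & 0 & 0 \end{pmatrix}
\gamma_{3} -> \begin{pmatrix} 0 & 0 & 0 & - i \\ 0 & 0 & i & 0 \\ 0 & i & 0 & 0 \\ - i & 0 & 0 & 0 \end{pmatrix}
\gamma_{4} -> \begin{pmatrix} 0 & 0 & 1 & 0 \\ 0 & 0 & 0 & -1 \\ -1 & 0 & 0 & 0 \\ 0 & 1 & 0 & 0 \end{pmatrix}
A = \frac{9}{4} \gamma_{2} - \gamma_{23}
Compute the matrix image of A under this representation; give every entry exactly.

Bivector images (products of the table entries): rho(\gamma_{23}) = rho(\gamma_{2})rho(\gamma_{3}) = \begin{pmatrix} - i & 0 & 0 & 0 \\ 0 & i & 0 & 0 \\ 0 & 0 & - i & 0 \\ 0 & 0 & 0 & i \end{pmatrix}.
M = (\frac{9}{4})*rho(\gamma_{2}) + (-1)*rho(\gamma_{23}), summed entrywise:
Answer: \begin{pmatrix} i & 0 & 0 & \frac{9}{4} \\ 0 & - i & \frac{9}{4} & 0 \\ 0 & - \frac{9}{4} & i & 0 \\ - \frac{9}{4} & 0 & 0 & - i \end{pmatrix}


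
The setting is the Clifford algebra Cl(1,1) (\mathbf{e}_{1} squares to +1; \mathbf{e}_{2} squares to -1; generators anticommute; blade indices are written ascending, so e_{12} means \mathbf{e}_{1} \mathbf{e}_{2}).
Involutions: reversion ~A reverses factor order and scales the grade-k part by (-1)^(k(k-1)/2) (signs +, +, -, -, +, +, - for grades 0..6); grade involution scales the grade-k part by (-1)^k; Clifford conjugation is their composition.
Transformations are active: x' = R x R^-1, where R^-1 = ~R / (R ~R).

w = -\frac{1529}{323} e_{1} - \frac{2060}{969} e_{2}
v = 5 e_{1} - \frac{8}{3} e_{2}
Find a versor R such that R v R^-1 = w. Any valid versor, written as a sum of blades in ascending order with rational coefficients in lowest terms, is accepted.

Construction: equal norms (both \frac{161}{9}) license R = v + w = \frac{86}{323} e_{1} - \frac{1548}{323} e_{2} — nothing changes along that direction, while (v - w)/2 changes sign, so v maps onto w.
Answer: \frac{86}{323} e_{1} - \frac{1548}{323} e_{2}


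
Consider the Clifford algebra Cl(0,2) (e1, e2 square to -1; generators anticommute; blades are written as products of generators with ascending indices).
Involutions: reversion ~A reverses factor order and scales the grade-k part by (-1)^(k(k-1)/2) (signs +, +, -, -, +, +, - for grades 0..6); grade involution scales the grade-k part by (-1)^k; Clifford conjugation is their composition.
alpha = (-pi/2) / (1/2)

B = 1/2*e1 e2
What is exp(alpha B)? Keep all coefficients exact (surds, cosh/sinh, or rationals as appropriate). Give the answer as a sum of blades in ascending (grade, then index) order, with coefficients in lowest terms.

B^2 = (1/2)^2*(e1 e2)^2 = 1/4*(-1) = -1/4 (a basis 2-blade squares to minus the product of its generators' squares).
B^2 = -1/4 — B^2 < 0, so the exponential closes trigonometrically: l = 1/2, alpha*l = -pi/2, so exp(alpha B) = cos(-pi/2) + (sin(-pi/2)/(1/2))*B = 0 + (-2)*B.
Answer: -e1 e2


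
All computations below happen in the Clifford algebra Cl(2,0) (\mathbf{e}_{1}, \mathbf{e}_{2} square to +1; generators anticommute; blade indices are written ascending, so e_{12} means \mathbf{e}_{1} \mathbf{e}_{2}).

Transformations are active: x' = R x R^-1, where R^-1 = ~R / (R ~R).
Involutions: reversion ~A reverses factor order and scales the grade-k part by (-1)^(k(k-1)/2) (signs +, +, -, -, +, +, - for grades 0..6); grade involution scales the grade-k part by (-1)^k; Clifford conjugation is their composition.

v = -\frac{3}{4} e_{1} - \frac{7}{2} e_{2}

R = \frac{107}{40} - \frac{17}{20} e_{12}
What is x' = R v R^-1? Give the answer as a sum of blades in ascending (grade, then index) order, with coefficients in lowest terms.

~R = \frac{107}{40} + \frac{17}{20} e_{12}, and R ~R = \frac{2521}{320}, so R^-1 = ~R / (\frac{2521}{320}).
R v = \frac{31}{32} e_{1} - 10 e_{2}
Answer: \frac{14197}{10084} e_{1} - \frac{16593}{5042} e_{2}


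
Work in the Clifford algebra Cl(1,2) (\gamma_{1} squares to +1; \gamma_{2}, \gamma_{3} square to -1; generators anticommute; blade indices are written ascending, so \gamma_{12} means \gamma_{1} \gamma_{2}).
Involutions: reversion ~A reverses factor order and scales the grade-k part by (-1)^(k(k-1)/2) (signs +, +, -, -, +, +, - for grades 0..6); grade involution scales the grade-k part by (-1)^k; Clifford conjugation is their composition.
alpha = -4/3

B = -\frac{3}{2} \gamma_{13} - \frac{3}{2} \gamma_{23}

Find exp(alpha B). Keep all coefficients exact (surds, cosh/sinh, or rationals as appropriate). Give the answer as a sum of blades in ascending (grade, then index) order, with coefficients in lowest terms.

B^2 term by term: the squares give (-\frac{3}{2})^2*(\gamma_{13})^2 + (-\frac{3}{2})^2*(\gamma_{23})^2 = \frac{9}{4}*(+1) + \frac{9}{4}*(-1) = 0 (each basis 2-blade squares to minus the product of its generators' squares); cross terms between blades sharing an index anticommute and cancel. So B^2 = 0.
B^2 = 0, and the exponential is exactly linear here: exp(alpha B) = 1 + alpha B (parabolic case).
Answer: 1 + 2 \gamma_{13} + 2 \gamma_{23}


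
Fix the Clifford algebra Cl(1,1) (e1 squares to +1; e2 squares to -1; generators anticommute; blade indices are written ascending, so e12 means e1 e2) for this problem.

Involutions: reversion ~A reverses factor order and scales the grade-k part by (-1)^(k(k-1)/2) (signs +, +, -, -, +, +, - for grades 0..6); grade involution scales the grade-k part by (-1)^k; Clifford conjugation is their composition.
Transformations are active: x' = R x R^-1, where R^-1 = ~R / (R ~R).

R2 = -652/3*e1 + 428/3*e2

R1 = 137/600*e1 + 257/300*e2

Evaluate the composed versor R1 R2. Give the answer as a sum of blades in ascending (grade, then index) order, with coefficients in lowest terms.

Distribute over the terms of R1 (each basis-blade product reordered to ascending indices, repeated generators contracted through their squares):
(137/600*e1) R2 = -22331/450 + 14659/450*e12
(257/300*e2) R2 = -27499/225 + 41891/225*e12
Summing the partial products and collecting blades:
Answer: -77329/450 + 98441/450*e12


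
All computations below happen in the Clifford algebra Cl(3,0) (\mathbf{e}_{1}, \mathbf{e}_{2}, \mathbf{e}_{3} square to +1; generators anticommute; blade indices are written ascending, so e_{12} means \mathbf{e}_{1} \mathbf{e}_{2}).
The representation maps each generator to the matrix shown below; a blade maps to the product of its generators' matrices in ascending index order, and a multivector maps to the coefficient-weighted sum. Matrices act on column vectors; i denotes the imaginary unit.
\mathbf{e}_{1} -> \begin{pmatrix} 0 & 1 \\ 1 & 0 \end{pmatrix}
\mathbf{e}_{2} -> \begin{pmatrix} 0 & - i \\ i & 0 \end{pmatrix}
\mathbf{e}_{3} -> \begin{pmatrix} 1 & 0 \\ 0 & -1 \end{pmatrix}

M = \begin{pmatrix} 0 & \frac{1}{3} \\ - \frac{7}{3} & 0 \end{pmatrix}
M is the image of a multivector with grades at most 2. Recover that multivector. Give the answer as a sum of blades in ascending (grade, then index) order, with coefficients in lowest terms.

Method: 1, rho(e_{1}), rho(e_{2}), rho(e_{3}) form a trace-orthogonal basis of the 2x2 complex matrices (tr(X Y) = 2 if X = Y, else 0), so M = m0*1 + m1*rho(e_{1}) + m2*rho(e_{2}) + m3*rho(e_{3}) with m0 = tr(M)/2 = 0, m1 = tr(M rho(e_{1}))/2 = -1, m2 = tr(M rho(e_{2}))/2 = \frac{4 i}{3}, m3 = tr(M rho(e_{3}))/2 = 0.
Multiplying table entries, the bivector images are rho(e_{12}) = i*rho(e_{3}), rho(e_{13}) = -i*rho(e_{2}), rho(e_{23}) = i*rho(e_{1}); with real blade coefficients the real parts of m0..m3 are the coefficients of 1, e_{1}, e_{2}, e_{3} and the imaginary parts give the bivectors (e_{23}: Im m1, e_{13}: -Im m2, e_{12}: Im m3).
Answer: -e_{1} - \frac{4}{3} e_{13}


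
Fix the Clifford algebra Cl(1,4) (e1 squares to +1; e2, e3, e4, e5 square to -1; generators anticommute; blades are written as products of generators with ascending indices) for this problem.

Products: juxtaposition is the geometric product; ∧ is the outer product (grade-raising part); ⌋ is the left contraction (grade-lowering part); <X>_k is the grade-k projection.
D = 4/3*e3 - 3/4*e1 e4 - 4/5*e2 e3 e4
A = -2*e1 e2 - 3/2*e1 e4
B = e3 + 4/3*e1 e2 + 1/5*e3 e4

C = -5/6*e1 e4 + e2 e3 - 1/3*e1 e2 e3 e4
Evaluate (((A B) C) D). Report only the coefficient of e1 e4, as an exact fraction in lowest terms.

step 1: -8/3 - 3/10*e1 e3 - 2*e2 e4 - 2*e1 e2 e3 + 3/2*e1 e3 e4 - 2/5*e1 e2 e3 e4
step 2: -2/15 + 2*e1 + 1/2*e2 + 5/4*e3 - 2/3*e4 - 59/30*e1 e2 + 2/3*e1 e3 + 118/45*e1 e4 - 7/3*e2 e3 - 1/10*e2 e4 + 7/4*e3 e4 + 3/2*e1 e2 e4 + 5/3*e2 e3 e4 + 8/9*e1 e2 e3 e4
step 3: -149/30 - 11/10*e1 + 2029/360*e2 - 22/225*e3 - 31/30*e4 - 3/40*e1 e2 + 667/240*e1 e3 + 1/10*e1 e4 - 8/15*e2 e3 - 91/360*e2 e4 + 161/90*e3 e4 - 1597/900*e1 e2 e3 + 1109/1080*e1 e2 e4 - 44627/10800*e1 e3 e4 + 6/25*e2 e3 e4 - 37/20*e1 e2 e3 e4
Answer: 1/10


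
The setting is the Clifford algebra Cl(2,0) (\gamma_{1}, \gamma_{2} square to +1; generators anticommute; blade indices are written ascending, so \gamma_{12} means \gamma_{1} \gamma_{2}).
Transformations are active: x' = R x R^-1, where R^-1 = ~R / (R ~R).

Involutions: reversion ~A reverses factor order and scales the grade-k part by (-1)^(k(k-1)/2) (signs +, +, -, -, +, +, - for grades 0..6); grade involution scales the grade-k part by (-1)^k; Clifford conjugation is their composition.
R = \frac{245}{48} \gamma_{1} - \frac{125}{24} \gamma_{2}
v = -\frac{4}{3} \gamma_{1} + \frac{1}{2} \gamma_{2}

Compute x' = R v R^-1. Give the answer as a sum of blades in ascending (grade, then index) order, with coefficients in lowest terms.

~R = \frac{245}{48} \gamma_{1} - \frac{125}{24} \gamma_{2}, and R ~R = \frac{122525}{2304}, so R^-1 = ~R / (\frac{122525}{2304}).
R v = -\frac{1355}{144} - \frac{1265}{288} \gamma_{12}
Answer: -\frac{2318}{4901} \gamma_{1} + \frac{39497}{29406} \gamma_{2}


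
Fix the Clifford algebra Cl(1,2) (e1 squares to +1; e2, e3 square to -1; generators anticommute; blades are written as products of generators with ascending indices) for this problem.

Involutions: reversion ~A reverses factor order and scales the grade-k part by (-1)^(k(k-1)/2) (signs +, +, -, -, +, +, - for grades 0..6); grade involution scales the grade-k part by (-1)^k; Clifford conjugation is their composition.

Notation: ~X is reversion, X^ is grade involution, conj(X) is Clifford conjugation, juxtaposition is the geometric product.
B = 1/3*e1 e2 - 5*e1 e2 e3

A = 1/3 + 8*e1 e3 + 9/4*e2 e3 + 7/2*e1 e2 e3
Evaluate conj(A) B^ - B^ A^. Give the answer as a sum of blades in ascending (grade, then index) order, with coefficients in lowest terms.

first term: -35/2 + 45/4*e1 + 40*e2 + 7/6*e3 + 1/9*e1 e2 - 3/4*e1 e3 - 8/3*e2 e3 + 5/3*e1 e2 e3
second term: 35/2 - 45/4*e1 - 40*e2 - 7/6*e3 + 1/9*e1 e2 - 3/4*e1 e3 - 8/3*e2 e3 + 5/3*e1 e2 e3
Answer: -35 + 45/2*e1 + 80*e2 + 7/3*e3


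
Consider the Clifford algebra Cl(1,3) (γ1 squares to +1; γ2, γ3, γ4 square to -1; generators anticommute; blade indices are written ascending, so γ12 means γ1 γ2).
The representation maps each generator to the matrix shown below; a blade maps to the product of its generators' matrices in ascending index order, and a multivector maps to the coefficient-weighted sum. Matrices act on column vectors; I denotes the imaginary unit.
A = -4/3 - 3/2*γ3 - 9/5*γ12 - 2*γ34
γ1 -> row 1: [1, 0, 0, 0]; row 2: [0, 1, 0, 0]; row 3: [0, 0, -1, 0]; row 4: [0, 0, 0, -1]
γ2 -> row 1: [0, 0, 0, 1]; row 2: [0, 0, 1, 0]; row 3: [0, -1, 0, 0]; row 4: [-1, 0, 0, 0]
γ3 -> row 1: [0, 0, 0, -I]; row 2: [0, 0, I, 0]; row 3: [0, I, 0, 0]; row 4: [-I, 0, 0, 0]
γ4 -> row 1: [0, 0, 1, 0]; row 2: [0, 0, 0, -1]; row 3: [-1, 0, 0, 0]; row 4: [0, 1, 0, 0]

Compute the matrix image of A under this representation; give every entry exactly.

Bivector images (products of the table entries): rho(γ12) = rho(γ1)rho(γ2) = row 1: [0, 0, 0, 1]; row 2: [0, 0, 1, 0]; row 3: [0, 1, 0, 0]; row 4: [1, 0, 0, 0]; rho(γ34) = rho(γ3)rho(γ4) = row 1: [0, -I, 0, 0]; row 2: [-I, 0, 0, 0]; row 3: [0, 0, 0, -I]; row 4: [0, 0, -I, 0].
M = (-4/3)*1 + (-3/2)*rho(γ3) + (-9/5)*rho(γ12) + (-2)*rho(γ34), summed entrywise (1 is the identity matrix):
Answer: row 1: [-4/3, 2*I, 0, -9/5 + 3*I/2]; row 2: [2*I, -4/3, -9/5 - 3*I/2, 0]; row 3: [0, -9/5 - 3*I/2, -4/3, 2*I]; row 4: [-9/5 + 3*I/2, 0, 2*I, -4/3]


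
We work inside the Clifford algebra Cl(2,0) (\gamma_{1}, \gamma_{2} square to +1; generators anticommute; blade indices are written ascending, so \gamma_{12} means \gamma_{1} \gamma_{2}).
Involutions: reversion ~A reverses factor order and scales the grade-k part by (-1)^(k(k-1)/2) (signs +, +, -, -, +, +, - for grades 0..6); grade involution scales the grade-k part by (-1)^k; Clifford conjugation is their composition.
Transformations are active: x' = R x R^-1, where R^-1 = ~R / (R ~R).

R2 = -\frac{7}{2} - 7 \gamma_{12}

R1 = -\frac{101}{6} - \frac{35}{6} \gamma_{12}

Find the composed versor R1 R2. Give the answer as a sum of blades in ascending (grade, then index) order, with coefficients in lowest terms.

Distribute over the terms of R1 (each basis-blade product reordered to ascending indices, repeated generators contracted through their squares):
(-\frac{101}{6}) R2 = \frac{707}{12} + \frac{707}{6} \gamma_{12}
(-\frac{35}{6} \gamma_{12}) R2 = -\frac{245}{6} + \frac{245}{12} \gamma_{12}
Summing the partial products and collecting blades:
Answer: \frac{217}{12} + \frac{553}{4} \gamma_{12}


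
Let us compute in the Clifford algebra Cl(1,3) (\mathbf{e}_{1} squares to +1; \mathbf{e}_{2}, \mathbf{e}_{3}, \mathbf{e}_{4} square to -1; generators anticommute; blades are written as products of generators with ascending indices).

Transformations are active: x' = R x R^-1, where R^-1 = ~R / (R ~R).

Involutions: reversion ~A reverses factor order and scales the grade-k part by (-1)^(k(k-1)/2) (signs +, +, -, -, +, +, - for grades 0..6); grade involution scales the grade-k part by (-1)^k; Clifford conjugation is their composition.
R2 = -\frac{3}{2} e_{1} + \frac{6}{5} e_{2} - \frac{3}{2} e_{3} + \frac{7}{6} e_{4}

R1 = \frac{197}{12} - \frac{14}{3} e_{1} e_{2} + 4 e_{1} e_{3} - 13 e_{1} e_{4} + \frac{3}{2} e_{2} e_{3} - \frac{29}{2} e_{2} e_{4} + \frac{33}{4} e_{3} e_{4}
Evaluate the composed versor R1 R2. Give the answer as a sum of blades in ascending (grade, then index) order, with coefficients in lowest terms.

Distribute over the terms of R2 (each basis-blade product reordered to ascending indices, repeated generators contracted through their squares):
R1 (-\frac{3}{2} e_{1}) = -\frac{197}{8} e_{1} - 7 e_{2} + 6 e_{3} - \frac{39}{2} e_{4} - \frac{9}{4} e_{1} e_{2} e_{3} + \frac{87}{4} e_{1} e_{2} e_{4} - \frac{99}{8} e_{1} e_{3} e_{4}
R1 (\frac{6}{5} e_{2}) = \frac{28}{5} e_{1} + \frac{197}{10} e_{2} + \frac{9}{5} e_{3} - \frac{87}{5} e_{4} - \frac{24}{5} e_{1} e_{2} e_{3} + \frac{78}{5} e_{1} e_{2} e_{4} + \frac{99}{10} e_{2} e_{3} e_{4}
R1 (-\frac{3}{2} e_{3}) = 6 e_{1} + \frac{9}{4} e_{2} - \frac{197}{8} e_{3} - \frac{99}{8} e_{4} + 7 e_{1} e_{2} e_{3} - \frac{39}{2} e_{1} e_{3} e_{4} - \frac{87}{4} e_{2} e_{3} e_{4}
R1 (\frac{7}{6} e_{4}) = \frac{91}{6} e_{1} + \frac{203}{12} e_{2} - \frac{77}{8} e_{3} + \frac{1379}{72} e_{4} - \frac{49}{9} e_{1} e_{2} e_{4} + \frac{14}{3} e_{1} e_{3} e_{4} + \frac{7}{4} e_{2} e_{3} e_{4}
Summing the partial products and collecting blades:
Answer: \frac{257}{120} e_{1} + \frac{478}{15} e_{2} - \frac{529}{20} e_{3} - \frac{2711}{90} e_{4} - \frac{1}{20} e_{1} e_{2} e_{3} + \frac{5743}{180} e_{1} e_{2} e_{4} - \frac{653}{24} e_{1} e_{3} e_{4} - \frac{101}{10} e_{2} e_{3} e_{4}


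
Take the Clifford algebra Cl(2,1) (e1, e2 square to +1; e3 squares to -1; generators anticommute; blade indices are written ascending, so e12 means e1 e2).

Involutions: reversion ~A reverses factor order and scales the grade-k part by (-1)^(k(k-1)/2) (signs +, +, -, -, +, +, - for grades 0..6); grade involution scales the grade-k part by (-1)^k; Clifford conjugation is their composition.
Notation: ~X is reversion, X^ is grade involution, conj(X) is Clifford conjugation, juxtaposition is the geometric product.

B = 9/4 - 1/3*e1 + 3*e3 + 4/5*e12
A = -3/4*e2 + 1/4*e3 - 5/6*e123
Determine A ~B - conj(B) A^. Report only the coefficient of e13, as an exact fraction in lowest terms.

first term: -3/4 - 3/5*e1 - 27/16*e2 - 5/48*e3 + 9/4*e12 + 1/12*e13 - 71/36*e23 - 83/40*e123
second term: -3/4 - 3/5*e1 + 27/16*e2 + 5/48*e3 + 11/4*e12 - 1/12*e13 + 91/36*e23 + 83/40*e123
Answer: 1/6


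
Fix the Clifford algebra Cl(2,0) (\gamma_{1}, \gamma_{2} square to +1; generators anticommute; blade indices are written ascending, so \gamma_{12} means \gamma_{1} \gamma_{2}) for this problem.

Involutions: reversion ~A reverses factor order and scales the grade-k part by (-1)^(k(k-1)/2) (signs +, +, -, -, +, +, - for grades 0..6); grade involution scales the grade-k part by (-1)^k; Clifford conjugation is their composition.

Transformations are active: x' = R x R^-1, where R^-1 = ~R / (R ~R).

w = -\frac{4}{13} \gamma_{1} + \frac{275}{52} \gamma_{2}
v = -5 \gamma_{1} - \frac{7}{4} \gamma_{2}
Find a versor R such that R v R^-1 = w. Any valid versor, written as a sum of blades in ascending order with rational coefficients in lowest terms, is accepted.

Sketch: the shared square \frac{449}{16} makes R = v + w = -\frac{69}{13} \gamma_{1} + \frac{46}{13} \gamma_{2} the natural versor; its sandwich fixes that direction, negates (v - w)/2, and sends v to w.
Answer: -\frac{69}{13} \gamma_{1} + \frac{46}{13} \gamma_{2}


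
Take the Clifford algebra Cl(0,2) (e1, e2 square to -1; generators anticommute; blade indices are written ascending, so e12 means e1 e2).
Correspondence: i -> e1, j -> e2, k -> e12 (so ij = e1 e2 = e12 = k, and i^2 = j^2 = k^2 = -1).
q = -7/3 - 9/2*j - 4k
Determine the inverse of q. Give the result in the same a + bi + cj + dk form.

In blades: q = -7/3 - 9/2*e2 - 4*e12.
With qbar = -7/3 + 9/2*e2 + 4*e12 (scalar fixed, mapped units negated), q qbar = 1501/36 (the sum of squared coefficients), so q^-1 = qbar / (1501/36) = -84/1501 + 162/1501*e2 + 144/1501*e12; translating back:
Answer: -84/1501 + 162/1501*j + 144/1501*k


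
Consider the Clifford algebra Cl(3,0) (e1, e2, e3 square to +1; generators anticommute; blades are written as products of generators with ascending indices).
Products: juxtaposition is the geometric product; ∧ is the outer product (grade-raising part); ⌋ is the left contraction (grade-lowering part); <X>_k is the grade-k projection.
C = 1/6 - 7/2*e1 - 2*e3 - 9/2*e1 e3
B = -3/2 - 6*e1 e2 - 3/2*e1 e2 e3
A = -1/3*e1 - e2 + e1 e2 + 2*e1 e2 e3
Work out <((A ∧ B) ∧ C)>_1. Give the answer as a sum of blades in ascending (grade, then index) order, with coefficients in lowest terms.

step 1: 1/2*e1 + 3/2*e2 - 3/2*e1 e2 - 3*e1 e2 e3
step 2: 1/12*e1 + 1/4*e2 + 5*e1 e2 - e1 e3 - 3*e2 e3 + 37/4*e1 e2 e3
step 3: 1/12*e1 + 1/4*e2
Answer: 1/12*e1 + 1/4*e2


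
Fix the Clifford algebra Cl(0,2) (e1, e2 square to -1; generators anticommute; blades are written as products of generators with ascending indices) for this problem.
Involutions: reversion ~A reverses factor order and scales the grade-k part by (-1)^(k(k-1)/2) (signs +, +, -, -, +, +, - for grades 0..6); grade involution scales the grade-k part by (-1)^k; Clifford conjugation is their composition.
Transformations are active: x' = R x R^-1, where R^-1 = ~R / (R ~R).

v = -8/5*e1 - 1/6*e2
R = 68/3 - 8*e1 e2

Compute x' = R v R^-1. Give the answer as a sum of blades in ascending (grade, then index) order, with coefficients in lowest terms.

~R = 68/3 + 8*e1 e2, and R ~R = 5200/9, so R^-1 = ~R / (5200/9).
R v = -188/5*e1 + 406/45*e2
Answer: -2194/1625*e1 + 8527/9750*e2


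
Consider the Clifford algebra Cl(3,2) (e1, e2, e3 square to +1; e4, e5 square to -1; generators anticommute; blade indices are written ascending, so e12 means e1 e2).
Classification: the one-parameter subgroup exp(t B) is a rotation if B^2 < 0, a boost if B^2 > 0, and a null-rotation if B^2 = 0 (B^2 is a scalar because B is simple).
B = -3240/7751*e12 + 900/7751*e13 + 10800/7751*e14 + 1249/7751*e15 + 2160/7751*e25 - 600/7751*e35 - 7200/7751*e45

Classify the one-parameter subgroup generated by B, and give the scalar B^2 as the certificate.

B^2 term by term: the squares give (-3240/7751)^2*(e12)^2 + (900/7751)^2*(e13)^2 + (10800/7751)^2*(e14)^2 + (1249/7751)^2*(e15)^2 + (2160/7751)^2*(e25)^2 + (-600/7751)^2*(e35)^2 + (-7200/7751)^2*(e45)^2 = 10497600/60078001*(-1) + 810000/60078001*(-1) + 116640000/60078001*(+1) + 1560001/60078001*(+1) + 4665600/60078001*(+1) + 360000/60078001*(+1) + 51840000/60078001*(-1) = 1 (each basis 2-blade squares to minus the product of its generators' squares); cross terms between blades sharing an index anticommute and cancel; the commuting (index-disjoint) pairs give grade-4 terms 2*c*c'*(blade product), which cancel blade by blade — e1235: 3888000/60078001 - 3888000/60078001 = 0; e1245: 46656000/60078001 - 46656000/60078001 = 0; e1345: -12960000/60078001 + 12960000/60078001 = 0 — confirming B is simple. So B^2 = 1.
Answer: boost, certificate B^2 = 1. Why this suffices: the scalar 1 survives any versor conjugation, so its sign alone determines the class however B is presented.


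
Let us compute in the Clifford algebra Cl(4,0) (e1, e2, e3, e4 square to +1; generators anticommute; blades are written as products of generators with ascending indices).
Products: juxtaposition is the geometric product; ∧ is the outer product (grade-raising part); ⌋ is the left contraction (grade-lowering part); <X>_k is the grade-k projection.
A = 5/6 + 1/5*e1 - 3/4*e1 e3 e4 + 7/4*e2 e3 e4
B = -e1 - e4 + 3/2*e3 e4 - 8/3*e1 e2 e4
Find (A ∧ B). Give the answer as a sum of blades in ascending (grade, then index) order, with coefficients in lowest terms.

step 1: -5/6*e1 - 5/6*e4 - 1/5*e1 e4 + 5/4*e3 e4 - 20/9*e1 e2 e4 + 3/10*e1 e3 e4 + 7/4*e1 e2 e3 e4
Answer: -5/6*e1 - 5/6*e4 - 1/5*e1 e4 + 5/4*e3 e4 - 20/9*e1 e2 e4 + 3/10*e1 e3 e4 + 7/4*e1 e2 e3 e4


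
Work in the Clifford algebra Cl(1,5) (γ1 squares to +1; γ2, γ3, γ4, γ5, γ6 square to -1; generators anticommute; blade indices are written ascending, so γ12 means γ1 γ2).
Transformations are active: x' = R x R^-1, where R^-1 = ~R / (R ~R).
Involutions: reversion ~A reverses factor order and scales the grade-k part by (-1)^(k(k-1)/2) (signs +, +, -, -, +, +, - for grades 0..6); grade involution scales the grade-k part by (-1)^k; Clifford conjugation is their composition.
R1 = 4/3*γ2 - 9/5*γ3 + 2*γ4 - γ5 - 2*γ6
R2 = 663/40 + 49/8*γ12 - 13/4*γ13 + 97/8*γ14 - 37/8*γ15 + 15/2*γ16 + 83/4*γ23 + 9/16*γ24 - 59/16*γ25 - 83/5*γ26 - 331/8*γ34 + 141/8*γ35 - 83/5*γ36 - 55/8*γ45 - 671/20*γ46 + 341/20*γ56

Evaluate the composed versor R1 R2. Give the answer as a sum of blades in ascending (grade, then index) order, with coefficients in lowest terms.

Distribute over the terms of R1 (each basis-blade product reordered to ascending indices, repeated generators contracted through their squares):
(4/3*γ2) R2 = 49/6*γ1 + 221/10*γ2 - 83/3*γ3 - 3/4*γ4 + 59/12*γ5 + 332/15*γ6 + 13/3*γ123 - 97/6*γ124 + 37/6*γ125 - 10*γ126 - 331/6*γ234 + 47/2*γ235 - 332/15*γ236 - 55/6*γ245 - 671/15*γ246 + 341/15*γ256
(-9/5*γ3) R2 = 117/20*γ1 - 747/20*γ2 - 5967/200*γ3 - 2979/40*γ4 + 1269/40*γ5 - 747/25*γ6 - 441/40*γ123 + 873/40*γ134 - 333/40*γ135 + 27/2*γ136 + 81/80*γ234 - 531/80*γ235 - 747/25*γ236 + 99/8*γ345 + 6039/100*γ346 - 3069/100*γ356
(2*γ4) R2 = 97/4*γ1 + 9/8*γ2 - 331/4*γ3 + 663/20*γ4 + 55/4*γ5 + 671/10*γ6 + 49/4*γ124 - 13/2*γ134 + 37/4*γ145 - 15*γ146 + 83/2*γ234 + 59/8*γ245 + 166/5*γ246 - 141/4*γ345 + 166/5*γ346 + 341/10*γ456
(-γ5) R2 = 37/8*γ1 + 59/16*γ2 - 141/8*γ3 + 55/8*γ4 - 663/40*γ5 + 341/20*γ6 - 49/8*γ125 + 13/4*γ135 - 97/8*γ145 + 15/2*γ156 - 83/4*γ235 - 9/16*γ245 - 83/5*γ256 + 331/8*γ345 - 83/5*γ356 - 671/20*γ456
(-2*γ6) R2 = -15*γ1 + 166/5*γ2 + 166/5*γ3 + 671/10*γ4 - 341/10*γ5 - 663/20*γ6 - 49/4*γ126 + 13/2*γ136 - 97/4*γ146 + 37/4*γ156 - 83/2*γ236 - 9/8*γ246 + 59/8*γ256 + 331/4*γ346 - 141/4*γ356 + 55/4*γ456
Summing the partial products and collecting blades:
Answer: 3347/120*γ1 + 1821/80*γ2 - 37403/300*γ3 + 319/10*γ4 - 17/60*γ5 + 3244/75*γ6 - 803/120*γ123 - 47/12*γ124 + 1/24*γ125 - 89/4*γ126 + 613/40*γ134 - 203/40*γ135 + 20*γ136 - 23/8*γ145 - 157/4*γ146 + 67/4*γ156 - 3037/240*γ234 - 311/80*γ235 - 14027/150*γ236 - 113/48*γ245 - 1519/120*γ246 + 1621/120*γ256 + 37/2*γ345 + 8817/50*γ346 - 4127/50*γ356 + 143/10*γ456


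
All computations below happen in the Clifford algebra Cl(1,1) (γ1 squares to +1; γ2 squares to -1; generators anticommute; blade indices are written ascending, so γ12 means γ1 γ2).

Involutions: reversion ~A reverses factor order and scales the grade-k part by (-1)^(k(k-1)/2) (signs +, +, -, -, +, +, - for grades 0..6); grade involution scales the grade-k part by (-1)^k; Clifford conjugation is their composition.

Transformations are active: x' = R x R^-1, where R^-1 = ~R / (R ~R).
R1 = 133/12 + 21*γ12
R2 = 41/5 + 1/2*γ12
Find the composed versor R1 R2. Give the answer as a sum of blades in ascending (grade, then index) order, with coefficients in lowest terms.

Distribute over the terms of R1 (each basis-blade product reordered to ascending indices, repeated generators contracted through their squares):
(133/12) R2 = 5453/60 + 133/24*γ12
(21*γ12) R2 = 21/2 + 861/5*γ12
Summing the partial products and collecting blades:
Answer: 6083/60 + 21329/120*γ12


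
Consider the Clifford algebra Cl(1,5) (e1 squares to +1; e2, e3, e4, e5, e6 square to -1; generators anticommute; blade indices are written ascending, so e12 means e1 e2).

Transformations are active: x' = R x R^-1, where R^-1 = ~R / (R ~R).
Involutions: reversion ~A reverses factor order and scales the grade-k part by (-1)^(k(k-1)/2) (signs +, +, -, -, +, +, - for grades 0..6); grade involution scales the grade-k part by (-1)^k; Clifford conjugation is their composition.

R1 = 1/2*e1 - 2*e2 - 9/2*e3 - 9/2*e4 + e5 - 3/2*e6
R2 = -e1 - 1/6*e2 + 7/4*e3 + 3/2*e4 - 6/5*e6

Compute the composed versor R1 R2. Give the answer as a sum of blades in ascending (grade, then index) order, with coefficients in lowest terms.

Distribute over the terms of R2 (each basis-blade product reordered to ascending indices, repeated generators contracted through their squares):
R1 (-e1) = -1/2 - 2*e12 - 9/2*e13 - 9/2*e14 + e15 - 3/2*e16
R1 (-1/6*e2) = -1/3 - 1/12*e12 - 3/4*e23 - 3/4*e24 + 1/6*e25 - 1/4*e26
R1 (7/4*e3) = 63/8 + 7/8*e13 - 7/2*e23 + 63/8*e34 - 7/4*e35 + 21/8*e36
R1 (3/2*e4) = 27/4 + 3/4*e14 - 3*e24 - 27/4*e34 - 3/2*e45 + 9/4*e46
R1 (-6/5*e6) = -9/5 - 3/5*e16 + 12/5*e26 + 27/5*e36 + 27/5*e46 - 6/5*e56
Summing the partial products and collecting blades:
Answer: 1439/120 - 25/12*e12 - 29/8*e13 - 15/4*e14 + e15 - 21/10*e16 - 17/4*e23 - 15/4*e24 + 1/6*e25 + 43/20*e26 + 9/8*e34 - 7/4*e35 + 321/40*e36 - 3/2*e45 + 153/20*e46 - 6/5*e56


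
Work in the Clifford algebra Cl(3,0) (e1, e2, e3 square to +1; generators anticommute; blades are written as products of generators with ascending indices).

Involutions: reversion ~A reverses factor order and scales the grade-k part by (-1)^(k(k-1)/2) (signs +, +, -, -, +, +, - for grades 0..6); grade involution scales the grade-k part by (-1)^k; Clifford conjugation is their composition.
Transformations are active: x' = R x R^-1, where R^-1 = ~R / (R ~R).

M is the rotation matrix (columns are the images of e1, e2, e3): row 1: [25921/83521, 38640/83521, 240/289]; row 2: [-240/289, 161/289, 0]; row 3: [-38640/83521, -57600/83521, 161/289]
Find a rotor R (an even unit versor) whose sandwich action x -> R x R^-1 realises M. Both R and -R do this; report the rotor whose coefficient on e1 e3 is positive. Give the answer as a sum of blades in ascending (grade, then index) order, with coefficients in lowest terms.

Method: write R = a + b12*e1 e2 + b13*e1 e3 + b23*e2 e3 with a^2 + b12^2 + b13^2 + b23^2 = 1 (so R^-1 = ~R). Expanding the columns R e_j ~R gives tr M = 4a^2 - 1 and, from the antisymmetric part, M21 - M12 = -4a*b12, M13 - M31 = 4a*b13, M32 - M23 = -4a*b23.
Here tr M = 118979/83521, so a^2 = (1 + tr M)/4 = 50625/83521 and a = ±225/289. Taking a = 225/289: M21 - M12 = -108000/83521, M13 - M31 = 108000/83521, M32 - M23 = -57600/83521, giving b12 = 120/289, b13 = 120/289, b23 = 64/289, i.e. R = 225/289 + 120/289*e1 e2 + 120/289*e1 e3 + 64/289*e2 e3.
Its e1 e3 coefficient is already positive.
Answer: 225/289 + 120/289*e1 e2 + 120/289*e1 e3 + 64/289*e2 e3. Recall the cover is two-to-one: with M of trace 118979/83521, both preimages act alike, and the stated e1 e3 sign chooses the sheet.


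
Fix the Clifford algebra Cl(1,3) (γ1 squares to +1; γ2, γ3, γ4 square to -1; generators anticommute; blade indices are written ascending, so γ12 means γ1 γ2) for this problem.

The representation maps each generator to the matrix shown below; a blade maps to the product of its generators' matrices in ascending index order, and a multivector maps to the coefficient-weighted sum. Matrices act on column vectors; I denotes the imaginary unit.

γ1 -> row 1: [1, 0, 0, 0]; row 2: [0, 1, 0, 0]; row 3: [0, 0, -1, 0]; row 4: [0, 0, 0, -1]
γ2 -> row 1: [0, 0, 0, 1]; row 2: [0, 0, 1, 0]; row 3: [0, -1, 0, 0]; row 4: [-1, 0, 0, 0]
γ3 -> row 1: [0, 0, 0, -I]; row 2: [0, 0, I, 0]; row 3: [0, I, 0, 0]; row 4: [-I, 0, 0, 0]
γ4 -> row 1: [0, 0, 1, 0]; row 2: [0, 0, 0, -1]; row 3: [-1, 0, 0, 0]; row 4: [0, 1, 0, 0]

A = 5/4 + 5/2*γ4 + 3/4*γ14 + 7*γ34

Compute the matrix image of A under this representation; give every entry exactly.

Bivector images (products of the table entries): rho(γ14) = rho(γ1)rho(γ4) = row 1: [0, 0, 1, 0]; row 2: [0, 0, 0, -1]; row 3: [1, 0, 0, 0]; row 4: [0, -1, 0, 0]; rho(γ34) = rho(γ3)rho(γ4) = row 1: [0, -I, 0, 0]; row 2: [-I, 0, 0, 0]; row 3: [0, 0, 0, -I]; row 4: [0, 0, -I, 0].
M = (5/4)*1 + (5/2)*rho(γ4) + (3/4)*rho(γ14) + (7)*rho(γ34), summed entrywise (1 is the identity matrix):
Answer: row 1: [5/4, -7*I, 13/4, 0]; row 2: [-7*I, 5/4, 0, -13/4]; row 3: [-7/4, 0, 5/4, -7*I]; row 4: [0, 7/4, -7*I, 5/4]


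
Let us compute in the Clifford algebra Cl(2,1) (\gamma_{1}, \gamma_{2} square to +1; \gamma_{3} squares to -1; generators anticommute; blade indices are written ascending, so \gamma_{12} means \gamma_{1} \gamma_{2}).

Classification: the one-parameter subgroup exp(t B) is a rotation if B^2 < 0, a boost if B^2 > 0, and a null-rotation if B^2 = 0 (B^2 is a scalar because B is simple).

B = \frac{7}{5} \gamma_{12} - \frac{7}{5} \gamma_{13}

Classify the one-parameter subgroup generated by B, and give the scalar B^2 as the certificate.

B^2 term by term: the squares give (\frac{7}{5})^2*(\gamma_{12})^2 + (-\frac{7}{5})^2*(\gamma_{13})^2 = \frac{49}{25}*(-1) + \frac{49}{25}*(+1) = 0 (each basis 2-blade squares to minus the product of its generators' squares); cross terms between blades sharing an index anticommute and cancel. So B^2 = 0.
Answer: null-rotation, certificate B^2 = 0. One invariant decides it: the square 0 survives every conjugation, and its sign is exactly the classification.
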